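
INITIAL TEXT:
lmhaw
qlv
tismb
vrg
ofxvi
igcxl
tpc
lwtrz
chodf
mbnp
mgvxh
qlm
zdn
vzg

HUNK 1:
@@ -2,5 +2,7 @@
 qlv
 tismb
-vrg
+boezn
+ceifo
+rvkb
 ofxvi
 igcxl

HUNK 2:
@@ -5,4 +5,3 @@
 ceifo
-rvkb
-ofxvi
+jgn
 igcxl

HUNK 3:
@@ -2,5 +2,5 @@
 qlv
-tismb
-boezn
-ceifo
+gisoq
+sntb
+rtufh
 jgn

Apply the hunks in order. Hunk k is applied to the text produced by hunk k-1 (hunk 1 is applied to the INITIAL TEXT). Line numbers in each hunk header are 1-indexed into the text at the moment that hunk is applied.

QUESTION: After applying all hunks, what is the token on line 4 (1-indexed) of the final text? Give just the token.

Hunk 1: at line 2 remove [vrg] add [boezn,ceifo,rvkb] -> 16 lines: lmhaw qlv tismb boezn ceifo rvkb ofxvi igcxl tpc lwtrz chodf mbnp mgvxh qlm zdn vzg
Hunk 2: at line 5 remove [rvkb,ofxvi] add [jgn] -> 15 lines: lmhaw qlv tismb boezn ceifo jgn igcxl tpc lwtrz chodf mbnp mgvxh qlm zdn vzg
Hunk 3: at line 2 remove [tismb,boezn,ceifo] add [gisoq,sntb,rtufh] -> 15 lines: lmhaw qlv gisoq sntb rtufh jgn igcxl tpc lwtrz chodf mbnp mgvxh qlm zdn vzg
Final line 4: sntb

Answer: sntb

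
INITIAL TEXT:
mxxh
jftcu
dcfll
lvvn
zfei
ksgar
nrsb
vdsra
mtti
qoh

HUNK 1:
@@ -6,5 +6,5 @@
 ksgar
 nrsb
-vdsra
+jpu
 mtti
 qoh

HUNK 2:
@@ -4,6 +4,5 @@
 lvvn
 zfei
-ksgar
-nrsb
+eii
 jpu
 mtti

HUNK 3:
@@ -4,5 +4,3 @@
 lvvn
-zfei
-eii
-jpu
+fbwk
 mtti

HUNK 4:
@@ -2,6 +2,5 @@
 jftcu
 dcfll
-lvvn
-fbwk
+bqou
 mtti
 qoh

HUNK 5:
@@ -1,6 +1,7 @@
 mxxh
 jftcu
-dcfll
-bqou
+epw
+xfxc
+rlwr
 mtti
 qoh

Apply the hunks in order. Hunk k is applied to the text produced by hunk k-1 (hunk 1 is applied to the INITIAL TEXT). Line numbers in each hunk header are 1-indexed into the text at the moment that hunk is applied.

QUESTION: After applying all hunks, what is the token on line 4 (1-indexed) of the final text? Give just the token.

Answer: xfxc

Derivation:
Hunk 1: at line 6 remove [vdsra] add [jpu] -> 10 lines: mxxh jftcu dcfll lvvn zfei ksgar nrsb jpu mtti qoh
Hunk 2: at line 4 remove [ksgar,nrsb] add [eii] -> 9 lines: mxxh jftcu dcfll lvvn zfei eii jpu mtti qoh
Hunk 3: at line 4 remove [zfei,eii,jpu] add [fbwk] -> 7 lines: mxxh jftcu dcfll lvvn fbwk mtti qoh
Hunk 4: at line 2 remove [lvvn,fbwk] add [bqou] -> 6 lines: mxxh jftcu dcfll bqou mtti qoh
Hunk 5: at line 1 remove [dcfll,bqou] add [epw,xfxc,rlwr] -> 7 lines: mxxh jftcu epw xfxc rlwr mtti qoh
Final line 4: xfxc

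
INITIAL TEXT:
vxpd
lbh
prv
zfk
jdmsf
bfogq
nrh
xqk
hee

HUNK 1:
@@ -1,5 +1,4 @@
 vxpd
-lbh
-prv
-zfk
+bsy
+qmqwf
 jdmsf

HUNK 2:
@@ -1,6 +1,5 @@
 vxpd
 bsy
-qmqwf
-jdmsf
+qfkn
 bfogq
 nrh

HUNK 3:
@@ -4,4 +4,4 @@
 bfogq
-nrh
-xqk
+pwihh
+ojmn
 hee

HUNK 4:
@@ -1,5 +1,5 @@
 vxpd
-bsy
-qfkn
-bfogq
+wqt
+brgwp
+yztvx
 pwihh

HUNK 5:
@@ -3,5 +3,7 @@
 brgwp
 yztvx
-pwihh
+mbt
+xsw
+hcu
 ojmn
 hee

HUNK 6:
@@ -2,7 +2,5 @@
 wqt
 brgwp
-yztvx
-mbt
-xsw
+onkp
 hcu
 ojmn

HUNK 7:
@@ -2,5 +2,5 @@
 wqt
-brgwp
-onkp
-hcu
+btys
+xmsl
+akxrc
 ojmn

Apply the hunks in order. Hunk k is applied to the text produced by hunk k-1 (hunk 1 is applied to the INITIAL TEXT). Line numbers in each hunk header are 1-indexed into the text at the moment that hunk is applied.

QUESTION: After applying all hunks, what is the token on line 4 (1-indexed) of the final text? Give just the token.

Answer: xmsl

Derivation:
Hunk 1: at line 1 remove [lbh,prv,zfk] add [bsy,qmqwf] -> 8 lines: vxpd bsy qmqwf jdmsf bfogq nrh xqk hee
Hunk 2: at line 1 remove [qmqwf,jdmsf] add [qfkn] -> 7 lines: vxpd bsy qfkn bfogq nrh xqk hee
Hunk 3: at line 4 remove [nrh,xqk] add [pwihh,ojmn] -> 7 lines: vxpd bsy qfkn bfogq pwihh ojmn hee
Hunk 4: at line 1 remove [bsy,qfkn,bfogq] add [wqt,brgwp,yztvx] -> 7 lines: vxpd wqt brgwp yztvx pwihh ojmn hee
Hunk 5: at line 3 remove [pwihh] add [mbt,xsw,hcu] -> 9 lines: vxpd wqt brgwp yztvx mbt xsw hcu ojmn hee
Hunk 6: at line 2 remove [yztvx,mbt,xsw] add [onkp] -> 7 lines: vxpd wqt brgwp onkp hcu ojmn hee
Hunk 7: at line 2 remove [brgwp,onkp,hcu] add [btys,xmsl,akxrc] -> 7 lines: vxpd wqt btys xmsl akxrc ojmn hee
Final line 4: xmsl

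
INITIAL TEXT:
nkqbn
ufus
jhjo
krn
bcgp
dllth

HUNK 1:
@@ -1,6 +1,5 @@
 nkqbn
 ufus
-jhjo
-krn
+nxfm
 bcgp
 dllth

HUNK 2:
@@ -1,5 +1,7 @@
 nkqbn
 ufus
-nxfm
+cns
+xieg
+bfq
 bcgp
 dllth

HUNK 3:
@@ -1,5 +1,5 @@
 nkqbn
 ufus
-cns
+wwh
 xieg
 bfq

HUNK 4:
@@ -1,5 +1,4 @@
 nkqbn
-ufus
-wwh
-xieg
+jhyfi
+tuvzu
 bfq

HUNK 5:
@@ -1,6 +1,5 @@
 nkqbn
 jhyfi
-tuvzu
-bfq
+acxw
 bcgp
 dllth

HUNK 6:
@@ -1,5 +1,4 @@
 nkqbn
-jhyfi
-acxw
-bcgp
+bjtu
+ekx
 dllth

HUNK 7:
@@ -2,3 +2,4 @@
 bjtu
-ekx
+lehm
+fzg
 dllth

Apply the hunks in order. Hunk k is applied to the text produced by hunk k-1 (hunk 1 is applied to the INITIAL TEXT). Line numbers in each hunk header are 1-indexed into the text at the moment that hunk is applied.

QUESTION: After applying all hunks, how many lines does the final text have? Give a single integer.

Answer: 5

Derivation:
Hunk 1: at line 1 remove [jhjo,krn] add [nxfm] -> 5 lines: nkqbn ufus nxfm bcgp dllth
Hunk 2: at line 1 remove [nxfm] add [cns,xieg,bfq] -> 7 lines: nkqbn ufus cns xieg bfq bcgp dllth
Hunk 3: at line 1 remove [cns] add [wwh] -> 7 lines: nkqbn ufus wwh xieg bfq bcgp dllth
Hunk 4: at line 1 remove [ufus,wwh,xieg] add [jhyfi,tuvzu] -> 6 lines: nkqbn jhyfi tuvzu bfq bcgp dllth
Hunk 5: at line 1 remove [tuvzu,bfq] add [acxw] -> 5 lines: nkqbn jhyfi acxw bcgp dllth
Hunk 6: at line 1 remove [jhyfi,acxw,bcgp] add [bjtu,ekx] -> 4 lines: nkqbn bjtu ekx dllth
Hunk 7: at line 2 remove [ekx] add [lehm,fzg] -> 5 lines: nkqbn bjtu lehm fzg dllth
Final line count: 5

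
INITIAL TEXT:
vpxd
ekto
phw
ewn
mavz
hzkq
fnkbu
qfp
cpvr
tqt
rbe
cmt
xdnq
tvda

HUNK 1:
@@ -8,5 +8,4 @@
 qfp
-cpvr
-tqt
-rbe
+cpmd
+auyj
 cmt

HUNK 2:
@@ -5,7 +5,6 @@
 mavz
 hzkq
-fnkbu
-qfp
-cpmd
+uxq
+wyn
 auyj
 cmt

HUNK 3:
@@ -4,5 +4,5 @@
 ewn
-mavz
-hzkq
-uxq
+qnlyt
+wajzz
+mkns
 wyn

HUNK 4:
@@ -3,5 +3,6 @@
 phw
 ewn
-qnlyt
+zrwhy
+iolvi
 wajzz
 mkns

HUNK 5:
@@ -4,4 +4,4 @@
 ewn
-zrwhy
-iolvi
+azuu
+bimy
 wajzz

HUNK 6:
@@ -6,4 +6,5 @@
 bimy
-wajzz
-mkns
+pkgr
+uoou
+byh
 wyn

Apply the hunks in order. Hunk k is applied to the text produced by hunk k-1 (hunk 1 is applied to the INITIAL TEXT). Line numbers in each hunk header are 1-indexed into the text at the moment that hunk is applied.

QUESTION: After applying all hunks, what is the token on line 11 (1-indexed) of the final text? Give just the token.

Hunk 1: at line 8 remove [cpvr,tqt,rbe] add [cpmd,auyj] -> 13 lines: vpxd ekto phw ewn mavz hzkq fnkbu qfp cpmd auyj cmt xdnq tvda
Hunk 2: at line 5 remove [fnkbu,qfp,cpmd] add [uxq,wyn] -> 12 lines: vpxd ekto phw ewn mavz hzkq uxq wyn auyj cmt xdnq tvda
Hunk 3: at line 4 remove [mavz,hzkq,uxq] add [qnlyt,wajzz,mkns] -> 12 lines: vpxd ekto phw ewn qnlyt wajzz mkns wyn auyj cmt xdnq tvda
Hunk 4: at line 3 remove [qnlyt] add [zrwhy,iolvi] -> 13 lines: vpxd ekto phw ewn zrwhy iolvi wajzz mkns wyn auyj cmt xdnq tvda
Hunk 5: at line 4 remove [zrwhy,iolvi] add [azuu,bimy] -> 13 lines: vpxd ekto phw ewn azuu bimy wajzz mkns wyn auyj cmt xdnq tvda
Hunk 6: at line 6 remove [wajzz,mkns] add [pkgr,uoou,byh] -> 14 lines: vpxd ekto phw ewn azuu bimy pkgr uoou byh wyn auyj cmt xdnq tvda
Final line 11: auyj

Answer: auyj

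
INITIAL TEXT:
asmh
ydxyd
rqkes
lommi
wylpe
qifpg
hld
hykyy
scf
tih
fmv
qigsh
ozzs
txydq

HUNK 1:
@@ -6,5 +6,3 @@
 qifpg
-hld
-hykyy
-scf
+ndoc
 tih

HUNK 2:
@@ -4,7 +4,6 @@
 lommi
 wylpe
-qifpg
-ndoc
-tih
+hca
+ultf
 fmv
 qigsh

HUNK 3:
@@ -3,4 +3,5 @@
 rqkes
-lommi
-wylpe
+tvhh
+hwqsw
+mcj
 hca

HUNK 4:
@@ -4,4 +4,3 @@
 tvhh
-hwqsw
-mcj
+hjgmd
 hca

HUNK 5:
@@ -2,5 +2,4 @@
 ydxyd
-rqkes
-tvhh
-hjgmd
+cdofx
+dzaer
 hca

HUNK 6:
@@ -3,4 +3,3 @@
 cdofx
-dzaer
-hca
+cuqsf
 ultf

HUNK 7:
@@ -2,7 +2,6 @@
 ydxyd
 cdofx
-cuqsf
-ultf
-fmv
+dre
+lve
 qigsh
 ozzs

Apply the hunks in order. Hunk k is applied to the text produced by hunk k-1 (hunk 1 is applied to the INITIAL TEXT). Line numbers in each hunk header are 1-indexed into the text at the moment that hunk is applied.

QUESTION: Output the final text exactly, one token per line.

Answer: asmh
ydxyd
cdofx
dre
lve
qigsh
ozzs
txydq

Derivation:
Hunk 1: at line 6 remove [hld,hykyy,scf] add [ndoc] -> 12 lines: asmh ydxyd rqkes lommi wylpe qifpg ndoc tih fmv qigsh ozzs txydq
Hunk 2: at line 4 remove [qifpg,ndoc,tih] add [hca,ultf] -> 11 lines: asmh ydxyd rqkes lommi wylpe hca ultf fmv qigsh ozzs txydq
Hunk 3: at line 3 remove [lommi,wylpe] add [tvhh,hwqsw,mcj] -> 12 lines: asmh ydxyd rqkes tvhh hwqsw mcj hca ultf fmv qigsh ozzs txydq
Hunk 4: at line 4 remove [hwqsw,mcj] add [hjgmd] -> 11 lines: asmh ydxyd rqkes tvhh hjgmd hca ultf fmv qigsh ozzs txydq
Hunk 5: at line 2 remove [rqkes,tvhh,hjgmd] add [cdofx,dzaer] -> 10 lines: asmh ydxyd cdofx dzaer hca ultf fmv qigsh ozzs txydq
Hunk 6: at line 3 remove [dzaer,hca] add [cuqsf] -> 9 lines: asmh ydxyd cdofx cuqsf ultf fmv qigsh ozzs txydq
Hunk 7: at line 2 remove [cuqsf,ultf,fmv] add [dre,lve] -> 8 lines: asmh ydxyd cdofx dre lve qigsh ozzs txydq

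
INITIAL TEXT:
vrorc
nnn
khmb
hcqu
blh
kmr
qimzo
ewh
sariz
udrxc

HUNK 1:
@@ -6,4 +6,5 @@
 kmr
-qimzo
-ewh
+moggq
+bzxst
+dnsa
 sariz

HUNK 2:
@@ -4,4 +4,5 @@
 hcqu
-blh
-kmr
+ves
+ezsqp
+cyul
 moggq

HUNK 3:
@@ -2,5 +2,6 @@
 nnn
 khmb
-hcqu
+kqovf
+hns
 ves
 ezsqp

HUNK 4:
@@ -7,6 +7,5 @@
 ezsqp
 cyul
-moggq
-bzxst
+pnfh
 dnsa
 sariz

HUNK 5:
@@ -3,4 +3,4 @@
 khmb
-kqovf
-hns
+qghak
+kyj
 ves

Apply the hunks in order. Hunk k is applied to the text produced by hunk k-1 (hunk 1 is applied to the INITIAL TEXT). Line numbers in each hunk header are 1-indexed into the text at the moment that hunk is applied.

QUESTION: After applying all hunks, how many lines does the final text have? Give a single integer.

Hunk 1: at line 6 remove [qimzo,ewh] add [moggq,bzxst,dnsa] -> 11 lines: vrorc nnn khmb hcqu blh kmr moggq bzxst dnsa sariz udrxc
Hunk 2: at line 4 remove [blh,kmr] add [ves,ezsqp,cyul] -> 12 lines: vrorc nnn khmb hcqu ves ezsqp cyul moggq bzxst dnsa sariz udrxc
Hunk 3: at line 2 remove [hcqu] add [kqovf,hns] -> 13 lines: vrorc nnn khmb kqovf hns ves ezsqp cyul moggq bzxst dnsa sariz udrxc
Hunk 4: at line 7 remove [moggq,bzxst] add [pnfh] -> 12 lines: vrorc nnn khmb kqovf hns ves ezsqp cyul pnfh dnsa sariz udrxc
Hunk 5: at line 3 remove [kqovf,hns] add [qghak,kyj] -> 12 lines: vrorc nnn khmb qghak kyj ves ezsqp cyul pnfh dnsa sariz udrxc
Final line count: 12

Answer: 12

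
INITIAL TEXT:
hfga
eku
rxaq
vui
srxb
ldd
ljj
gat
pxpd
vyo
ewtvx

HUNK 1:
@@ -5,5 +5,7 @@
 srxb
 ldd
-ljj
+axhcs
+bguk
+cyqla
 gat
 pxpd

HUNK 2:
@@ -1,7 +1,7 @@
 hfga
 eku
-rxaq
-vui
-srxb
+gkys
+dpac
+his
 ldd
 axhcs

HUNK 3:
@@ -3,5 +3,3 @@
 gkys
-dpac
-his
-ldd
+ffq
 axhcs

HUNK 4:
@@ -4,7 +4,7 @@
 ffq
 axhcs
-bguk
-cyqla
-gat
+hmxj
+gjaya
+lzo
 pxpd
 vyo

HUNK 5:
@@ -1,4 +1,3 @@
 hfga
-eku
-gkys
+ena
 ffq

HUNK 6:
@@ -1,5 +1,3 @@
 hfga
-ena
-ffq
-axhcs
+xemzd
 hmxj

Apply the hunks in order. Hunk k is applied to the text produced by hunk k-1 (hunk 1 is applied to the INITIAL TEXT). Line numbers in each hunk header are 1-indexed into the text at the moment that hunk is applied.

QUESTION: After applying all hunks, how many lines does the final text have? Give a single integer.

Hunk 1: at line 5 remove [ljj] add [axhcs,bguk,cyqla] -> 13 lines: hfga eku rxaq vui srxb ldd axhcs bguk cyqla gat pxpd vyo ewtvx
Hunk 2: at line 1 remove [rxaq,vui,srxb] add [gkys,dpac,his] -> 13 lines: hfga eku gkys dpac his ldd axhcs bguk cyqla gat pxpd vyo ewtvx
Hunk 3: at line 3 remove [dpac,his,ldd] add [ffq] -> 11 lines: hfga eku gkys ffq axhcs bguk cyqla gat pxpd vyo ewtvx
Hunk 4: at line 4 remove [bguk,cyqla,gat] add [hmxj,gjaya,lzo] -> 11 lines: hfga eku gkys ffq axhcs hmxj gjaya lzo pxpd vyo ewtvx
Hunk 5: at line 1 remove [eku,gkys] add [ena] -> 10 lines: hfga ena ffq axhcs hmxj gjaya lzo pxpd vyo ewtvx
Hunk 6: at line 1 remove [ena,ffq,axhcs] add [xemzd] -> 8 lines: hfga xemzd hmxj gjaya lzo pxpd vyo ewtvx
Final line count: 8

Answer: 8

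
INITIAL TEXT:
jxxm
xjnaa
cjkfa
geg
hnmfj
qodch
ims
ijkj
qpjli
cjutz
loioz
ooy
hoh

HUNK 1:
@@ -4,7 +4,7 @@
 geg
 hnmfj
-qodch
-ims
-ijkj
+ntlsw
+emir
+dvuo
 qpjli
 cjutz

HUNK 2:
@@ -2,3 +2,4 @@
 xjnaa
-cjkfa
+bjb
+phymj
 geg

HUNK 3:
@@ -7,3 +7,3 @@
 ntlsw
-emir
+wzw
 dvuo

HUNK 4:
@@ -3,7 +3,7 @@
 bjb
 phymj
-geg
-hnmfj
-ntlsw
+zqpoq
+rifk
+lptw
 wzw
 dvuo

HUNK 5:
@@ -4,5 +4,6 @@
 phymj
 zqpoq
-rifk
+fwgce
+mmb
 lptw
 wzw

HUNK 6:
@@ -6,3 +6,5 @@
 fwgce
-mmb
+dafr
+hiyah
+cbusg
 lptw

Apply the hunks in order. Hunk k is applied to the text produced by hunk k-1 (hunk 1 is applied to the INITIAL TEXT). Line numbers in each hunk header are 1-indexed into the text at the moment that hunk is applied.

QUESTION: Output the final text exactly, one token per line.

Hunk 1: at line 4 remove [qodch,ims,ijkj] add [ntlsw,emir,dvuo] -> 13 lines: jxxm xjnaa cjkfa geg hnmfj ntlsw emir dvuo qpjli cjutz loioz ooy hoh
Hunk 2: at line 2 remove [cjkfa] add [bjb,phymj] -> 14 lines: jxxm xjnaa bjb phymj geg hnmfj ntlsw emir dvuo qpjli cjutz loioz ooy hoh
Hunk 3: at line 7 remove [emir] add [wzw] -> 14 lines: jxxm xjnaa bjb phymj geg hnmfj ntlsw wzw dvuo qpjli cjutz loioz ooy hoh
Hunk 4: at line 3 remove [geg,hnmfj,ntlsw] add [zqpoq,rifk,lptw] -> 14 lines: jxxm xjnaa bjb phymj zqpoq rifk lptw wzw dvuo qpjli cjutz loioz ooy hoh
Hunk 5: at line 4 remove [rifk] add [fwgce,mmb] -> 15 lines: jxxm xjnaa bjb phymj zqpoq fwgce mmb lptw wzw dvuo qpjli cjutz loioz ooy hoh
Hunk 6: at line 6 remove [mmb] add [dafr,hiyah,cbusg] -> 17 lines: jxxm xjnaa bjb phymj zqpoq fwgce dafr hiyah cbusg lptw wzw dvuo qpjli cjutz loioz ooy hoh

Answer: jxxm
xjnaa
bjb
phymj
zqpoq
fwgce
dafr
hiyah
cbusg
lptw
wzw
dvuo
qpjli
cjutz
loioz
ooy
hoh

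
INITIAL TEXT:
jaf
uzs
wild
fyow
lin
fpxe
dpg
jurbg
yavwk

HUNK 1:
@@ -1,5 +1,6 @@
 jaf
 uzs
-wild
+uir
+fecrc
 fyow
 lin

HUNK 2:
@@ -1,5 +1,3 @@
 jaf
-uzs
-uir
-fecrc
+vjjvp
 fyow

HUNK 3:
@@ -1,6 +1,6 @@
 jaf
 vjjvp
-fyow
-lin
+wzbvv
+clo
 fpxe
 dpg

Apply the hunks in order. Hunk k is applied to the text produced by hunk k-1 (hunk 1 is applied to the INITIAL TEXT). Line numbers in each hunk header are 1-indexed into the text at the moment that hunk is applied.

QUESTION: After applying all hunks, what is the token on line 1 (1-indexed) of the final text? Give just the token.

Hunk 1: at line 1 remove [wild] add [uir,fecrc] -> 10 lines: jaf uzs uir fecrc fyow lin fpxe dpg jurbg yavwk
Hunk 2: at line 1 remove [uzs,uir,fecrc] add [vjjvp] -> 8 lines: jaf vjjvp fyow lin fpxe dpg jurbg yavwk
Hunk 3: at line 1 remove [fyow,lin] add [wzbvv,clo] -> 8 lines: jaf vjjvp wzbvv clo fpxe dpg jurbg yavwk
Final line 1: jaf

Answer: jaf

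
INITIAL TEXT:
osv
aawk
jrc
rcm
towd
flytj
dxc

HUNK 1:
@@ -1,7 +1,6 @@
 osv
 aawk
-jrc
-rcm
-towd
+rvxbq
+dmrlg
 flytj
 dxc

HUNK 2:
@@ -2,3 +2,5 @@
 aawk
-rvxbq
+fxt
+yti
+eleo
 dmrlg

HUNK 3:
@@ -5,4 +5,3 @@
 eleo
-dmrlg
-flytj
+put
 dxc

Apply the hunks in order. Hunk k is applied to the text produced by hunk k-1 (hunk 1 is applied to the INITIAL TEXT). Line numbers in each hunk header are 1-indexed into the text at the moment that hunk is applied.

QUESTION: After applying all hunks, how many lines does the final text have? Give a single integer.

Hunk 1: at line 1 remove [jrc,rcm,towd] add [rvxbq,dmrlg] -> 6 lines: osv aawk rvxbq dmrlg flytj dxc
Hunk 2: at line 2 remove [rvxbq] add [fxt,yti,eleo] -> 8 lines: osv aawk fxt yti eleo dmrlg flytj dxc
Hunk 3: at line 5 remove [dmrlg,flytj] add [put] -> 7 lines: osv aawk fxt yti eleo put dxc
Final line count: 7

Answer: 7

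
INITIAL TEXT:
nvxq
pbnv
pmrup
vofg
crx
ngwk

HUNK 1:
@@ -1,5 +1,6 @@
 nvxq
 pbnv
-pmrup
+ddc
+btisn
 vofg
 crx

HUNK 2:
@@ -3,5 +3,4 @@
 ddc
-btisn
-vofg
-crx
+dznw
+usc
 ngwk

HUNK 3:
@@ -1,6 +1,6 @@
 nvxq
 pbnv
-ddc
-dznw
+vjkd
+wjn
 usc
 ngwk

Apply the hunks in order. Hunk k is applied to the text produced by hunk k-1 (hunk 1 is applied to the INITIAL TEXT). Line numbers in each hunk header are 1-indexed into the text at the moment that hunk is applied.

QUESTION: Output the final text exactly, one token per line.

Answer: nvxq
pbnv
vjkd
wjn
usc
ngwk

Derivation:
Hunk 1: at line 1 remove [pmrup] add [ddc,btisn] -> 7 lines: nvxq pbnv ddc btisn vofg crx ngwk
Hunk 2: at line 3 remove [btisn,vofg,crx] add [dznw,usc] -> 6 lines: nvxq pbnv ddc dznw usc ngwk
Hunk 3: at line 1 remove [ddc,dznw] add [vjkd,wjn] -> 6 lines: nvxq pbnv vjkd wjn usc ngwk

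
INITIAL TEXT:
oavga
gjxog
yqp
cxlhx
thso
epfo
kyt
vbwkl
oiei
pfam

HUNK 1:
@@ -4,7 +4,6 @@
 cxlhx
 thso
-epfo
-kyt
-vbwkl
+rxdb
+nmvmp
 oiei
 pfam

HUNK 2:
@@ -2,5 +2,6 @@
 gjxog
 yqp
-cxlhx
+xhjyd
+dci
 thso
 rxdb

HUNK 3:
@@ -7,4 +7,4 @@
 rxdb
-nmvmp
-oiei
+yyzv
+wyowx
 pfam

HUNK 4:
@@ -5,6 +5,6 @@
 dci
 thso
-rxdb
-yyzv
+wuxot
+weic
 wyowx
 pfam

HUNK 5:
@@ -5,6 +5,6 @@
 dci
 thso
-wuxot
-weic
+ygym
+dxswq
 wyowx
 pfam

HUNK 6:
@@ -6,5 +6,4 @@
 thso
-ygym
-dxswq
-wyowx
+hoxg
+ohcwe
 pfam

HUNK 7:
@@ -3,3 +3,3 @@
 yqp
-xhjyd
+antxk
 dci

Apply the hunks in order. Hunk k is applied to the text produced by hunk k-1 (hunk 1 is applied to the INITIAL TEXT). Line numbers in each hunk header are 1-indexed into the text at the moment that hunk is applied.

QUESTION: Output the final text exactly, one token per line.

Hunk 1: at line 4 remove [epfo,kyt,vbwkl] add [rxdb,nmvmp] -> 9 lines: oavga gjxog yqp cxlhx thso rxdb nmvmp oiei pfam
Hunk 2: at line 2 remove [cxlhx] add [xhjyd,dci] -> 10 lines: oavga gjxog yqp xhjyd dci thso rxdb nmvmp oiei pfam
Hunk 3: at line 7 remove [nmvmp,oiei] add [yyzv,wyowx] -> 10 lines: oavga gjxog yqp xhjyd dci thso rxdb yyzv wyowx pfam
Hunk 4: at line 5 remove [rxdb,yyzv] add [wuxot,weic] -> 10 lines: oavga gjxog yqp xhjyd dci thso wuxot weic wyowx pfam
Hunk 5: at line 5 remove [wuxot,weic] add [ygym,dxswq] -> 10 lines: oavga gjxog yqp xhjyd dci thso ygym dxswq wyowx pfam
Hunk 6: at line 6 remove [ygym,dxswq,wyowx] add [hoxg,ohcwe] -> 9 lines: oavga gjxog yqp xhjyd dci thso hoxg ohcwe pfam
Hunk 7: at line 3 remove [xhjyd] add [antxk] -> 9 lines: oavga gjxog yqp antxk dci thso hoxg ohcwe pfam

Answer: oavga
gjxog
yqp
antxk
dci
thso
hoxg
ohcwe
pfam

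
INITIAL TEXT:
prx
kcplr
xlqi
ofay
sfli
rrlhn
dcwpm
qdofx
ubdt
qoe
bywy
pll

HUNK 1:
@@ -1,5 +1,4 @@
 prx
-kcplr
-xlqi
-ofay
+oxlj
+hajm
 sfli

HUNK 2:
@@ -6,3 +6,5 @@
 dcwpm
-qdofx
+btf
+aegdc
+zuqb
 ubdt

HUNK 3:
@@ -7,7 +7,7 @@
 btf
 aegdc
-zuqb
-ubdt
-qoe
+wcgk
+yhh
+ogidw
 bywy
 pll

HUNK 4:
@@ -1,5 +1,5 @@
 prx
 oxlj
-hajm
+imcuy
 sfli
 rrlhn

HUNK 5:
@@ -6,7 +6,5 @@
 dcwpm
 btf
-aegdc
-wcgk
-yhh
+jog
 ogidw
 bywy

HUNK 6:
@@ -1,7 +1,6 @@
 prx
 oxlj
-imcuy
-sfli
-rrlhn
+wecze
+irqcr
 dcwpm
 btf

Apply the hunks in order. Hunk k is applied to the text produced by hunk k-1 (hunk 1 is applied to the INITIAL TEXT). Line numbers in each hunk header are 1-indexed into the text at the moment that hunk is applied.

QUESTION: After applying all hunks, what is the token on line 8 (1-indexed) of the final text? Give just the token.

Answer: ogidw

Derivation:
Hunk 1: at line 1 remove [kcplr,xlqi,ofay] add [oxlj,hajm] -> 11 lines: prx oxlj hajm sfli rrlhn dcwpm qdofx ubdt qoe bywy pll
Hunk 2: at line 6 remove [qdofx] add [btf,aegdc,zuqb] -> 13 lines: prx oxlj hajm sfli rrlhn dcwpm btf aegdc zuqb ubdt qoe bywy pll
Hunk 3: at line 7 remove [zuqb,ubdt,qoe] add [wcgk,yhh,ogidw] -> 13 lines: prx oxlj hajm sfli rrlhn dcwpm btf aegdc wcgk yhh ogidw bywy pll
Hunk 4: at line 1 remove [hajm] add [imcuy] -> 13 lines: prx oxlj imcuy sfli rrlhn dcwpm btf aegdc wcgk yhh ogidw bywy pll
Hunk 5: at line 6 remove [aegdc,wcgk,yhh] add [jog] -> 11 lines: prx oxlj imcuy sfli rrlhn dcwpm btf jog ogidw bywy pll
Hunk 6: at line 1 remove [imcuy,sfli,rrlhn] add [wecze,irqcr] -> 10 lines: prx oxlj wecze irqcr dcwpm btf jog ogidw bywy pll
Final line 8: ogidw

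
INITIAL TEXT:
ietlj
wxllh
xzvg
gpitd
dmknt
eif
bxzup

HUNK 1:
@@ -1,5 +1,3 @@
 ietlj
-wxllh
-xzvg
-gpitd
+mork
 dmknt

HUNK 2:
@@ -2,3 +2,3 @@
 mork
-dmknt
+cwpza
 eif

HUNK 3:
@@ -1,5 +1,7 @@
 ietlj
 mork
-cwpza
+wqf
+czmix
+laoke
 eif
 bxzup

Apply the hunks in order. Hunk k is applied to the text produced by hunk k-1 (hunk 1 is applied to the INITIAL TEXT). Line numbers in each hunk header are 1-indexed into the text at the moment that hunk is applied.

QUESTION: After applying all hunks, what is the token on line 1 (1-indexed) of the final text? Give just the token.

Answer: ietlj

Derivation:
Hunk 1: at line 1 remove [wxllh,xzvg,gpitd] add [mork] -> 5 lines: ietlj mork dmknt eif bxzup
Hunk 2: at line 2 remove [dmknt] add [cwpza] -> 5 lines: ietlj mork cwpza eif bxzup
Hunk 3: at line 1 remove [cwpza] add [wqf,czmix,laoke] -> 7 lines: ietlj mork wqf czmix laoke eif bxzup
Final line 1: ietlj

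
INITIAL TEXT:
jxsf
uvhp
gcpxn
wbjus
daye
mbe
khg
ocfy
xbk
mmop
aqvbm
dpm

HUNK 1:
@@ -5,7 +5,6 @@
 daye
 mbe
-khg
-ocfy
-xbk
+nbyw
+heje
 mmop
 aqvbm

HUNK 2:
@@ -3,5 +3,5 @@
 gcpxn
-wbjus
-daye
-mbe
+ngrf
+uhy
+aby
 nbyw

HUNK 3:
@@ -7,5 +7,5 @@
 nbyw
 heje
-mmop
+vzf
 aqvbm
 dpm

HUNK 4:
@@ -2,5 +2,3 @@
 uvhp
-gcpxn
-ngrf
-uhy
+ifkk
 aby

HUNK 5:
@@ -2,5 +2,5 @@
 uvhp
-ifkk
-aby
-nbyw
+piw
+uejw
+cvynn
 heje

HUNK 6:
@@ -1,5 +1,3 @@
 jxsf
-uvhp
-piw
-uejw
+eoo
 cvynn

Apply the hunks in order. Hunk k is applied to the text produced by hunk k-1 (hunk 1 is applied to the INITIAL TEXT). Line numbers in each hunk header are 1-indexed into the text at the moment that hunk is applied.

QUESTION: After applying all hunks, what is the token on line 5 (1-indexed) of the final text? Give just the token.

Hunk 1: at line 5 remove [khg,ocfy,xbk] add [nbyw,heje] -> 11 lines: jxsf uvhp gcpxn wbjus daye mbe nbyw heje mmop aqvbm dpm
Hunk 2: at line 3 remove [wbjus,daye,mbe] add [ngrf,uhy,aby] -> 11 lines: jxsf uvhp gcpxn ngrf uhy aby nbyw heje mmop aqvbm dpm
Hunk 3: at line 7 remove [mmop] add [vzf] -> 11 lines: jxsf uvhp gcpxn ngrf uhy aby nbyw heje vzf aqvbm dpm
Hunk 4: at line 2 remove [gcpxn,ngrf,uhy] add [ifkk] -> 9 lines: jxsf uvhp ifkk aby nbyw heje vzf aqvbm dpm
Hunk 5: at line 2 remove [ifkk,aby,nbyw] add [piw,uejw,cvynn] -> 9 lines: jxsf uvhp piw uejw cvynn heje vzf aqvbm dpm
Hunk 6: at line 1 remove [uvhp,piw,uejw] add [eoo] -> 7 lines: jxsf eoo cvynn heje vzf aqvbm dpm
Final line 5: vzf

Answer: vzf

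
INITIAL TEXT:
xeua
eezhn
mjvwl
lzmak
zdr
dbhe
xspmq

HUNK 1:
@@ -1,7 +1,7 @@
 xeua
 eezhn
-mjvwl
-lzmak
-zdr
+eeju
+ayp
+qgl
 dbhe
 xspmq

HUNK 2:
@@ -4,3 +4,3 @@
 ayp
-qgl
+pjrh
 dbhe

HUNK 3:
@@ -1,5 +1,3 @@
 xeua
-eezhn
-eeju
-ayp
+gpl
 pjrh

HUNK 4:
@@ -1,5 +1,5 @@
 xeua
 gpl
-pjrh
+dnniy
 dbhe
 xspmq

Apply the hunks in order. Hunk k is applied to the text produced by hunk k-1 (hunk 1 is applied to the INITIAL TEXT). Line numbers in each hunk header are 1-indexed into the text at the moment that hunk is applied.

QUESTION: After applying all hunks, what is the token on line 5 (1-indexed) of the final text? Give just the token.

Answer: xspmq

Derivation:
Hunk 1: at line 1 remove [mjvwl,lzmak,zdr] add [eeju,ayp,qgl] -> 7 lines: xeua eezhn eeju ayp qgl dbhe xspmq
Hunk 2: at line 4 remove [qgl] add [pjrh] -> 7 lines: xeua eezhn eeju ayp pjrh dbhe xspmq
Hunk 3: at line 1 remove [eezhn,eeju,ayp] add [gpl] -> 5 lines: xeua gpl pjrh dbhe xspmq
Hunk 4: at line 1 remove [pjrh] add [dnniy] -> 5 lines: xeua gpl dnniy dbhe xspmq
Final line 5: xspmq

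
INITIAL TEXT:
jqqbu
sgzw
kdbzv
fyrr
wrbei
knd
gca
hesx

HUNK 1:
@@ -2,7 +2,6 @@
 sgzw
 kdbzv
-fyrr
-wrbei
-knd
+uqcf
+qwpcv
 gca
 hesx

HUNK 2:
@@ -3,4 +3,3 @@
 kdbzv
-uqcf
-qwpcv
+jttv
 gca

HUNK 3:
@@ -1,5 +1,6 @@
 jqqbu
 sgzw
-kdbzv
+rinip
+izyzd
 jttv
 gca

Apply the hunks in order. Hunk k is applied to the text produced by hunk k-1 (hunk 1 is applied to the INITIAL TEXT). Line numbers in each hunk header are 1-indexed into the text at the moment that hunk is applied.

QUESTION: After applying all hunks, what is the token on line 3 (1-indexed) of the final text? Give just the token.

Hunk 1: at line 2 remove [fyrr,wrbei,knd] add [uqcf,qwpcv] -> 7 lines: jqqbu sgzw kdbzv uqcf qwpcv gca hesx
Hunk 2: at line 3 remove [uqcf,qwpcv] add [jttv] -> 6 lines: jqqbu sgzw kdbzv jttv gca hesx
Hunk 3: at line 1 remove [kdbzv] add [rinip,izyzd] -> 7 lines: jqqbu sgzw rinip izyzd jttv gca hesx
Final line 3: rinip

Answer: rinip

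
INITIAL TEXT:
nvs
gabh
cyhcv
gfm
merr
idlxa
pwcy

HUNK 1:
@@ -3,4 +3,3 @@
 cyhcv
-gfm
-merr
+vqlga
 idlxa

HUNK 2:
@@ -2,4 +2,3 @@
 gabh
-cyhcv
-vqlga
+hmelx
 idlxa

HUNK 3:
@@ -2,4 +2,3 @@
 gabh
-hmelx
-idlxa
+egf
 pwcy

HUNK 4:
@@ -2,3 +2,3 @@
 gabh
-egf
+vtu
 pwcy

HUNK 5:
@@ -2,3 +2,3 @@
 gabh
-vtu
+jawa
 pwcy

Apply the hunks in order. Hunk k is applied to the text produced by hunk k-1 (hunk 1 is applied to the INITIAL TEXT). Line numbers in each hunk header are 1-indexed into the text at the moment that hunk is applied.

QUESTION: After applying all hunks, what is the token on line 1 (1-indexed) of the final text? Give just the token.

Hunk 1: at line 3 remove [gfm,merr] add [vqlga] -> 6 lines: nvs gabh cyhcv vqlga idlxa pwcy
Hunk 2: at line 2 remove [cyhcv,vqlga] add [hmelx] -> 5 lines: nvs gabh hmelx idlxa pwcy
Hunk 3: at line 2 remove [hmelx,idlxa] add [egf] -> 4 lines: nvs gabh egf pwcy
Hunk 4: at line 2 remove [egf] add [vtu] -> 4 lines: nvs gabh vtu pwcy
Hunk 5: at line 2 remove [vtu] add [jawa] -> 4 lines: nvs gabh jawa pwcy
Final line 1: nvs

Answer: nvs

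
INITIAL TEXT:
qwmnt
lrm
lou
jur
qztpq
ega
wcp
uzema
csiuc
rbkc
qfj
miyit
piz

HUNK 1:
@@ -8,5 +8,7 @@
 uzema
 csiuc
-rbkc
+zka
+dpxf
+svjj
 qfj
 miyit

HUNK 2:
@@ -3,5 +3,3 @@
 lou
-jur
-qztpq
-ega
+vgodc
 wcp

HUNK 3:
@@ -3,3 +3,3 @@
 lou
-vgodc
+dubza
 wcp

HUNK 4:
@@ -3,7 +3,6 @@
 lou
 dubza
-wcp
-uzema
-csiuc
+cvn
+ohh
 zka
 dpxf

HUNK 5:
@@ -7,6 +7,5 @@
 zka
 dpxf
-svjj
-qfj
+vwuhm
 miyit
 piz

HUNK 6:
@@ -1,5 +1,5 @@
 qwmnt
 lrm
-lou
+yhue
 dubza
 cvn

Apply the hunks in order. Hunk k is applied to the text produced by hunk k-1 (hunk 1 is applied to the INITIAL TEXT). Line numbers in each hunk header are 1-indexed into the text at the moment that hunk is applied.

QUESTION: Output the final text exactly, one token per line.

Answer: qwmnt
lrm
yhue
dubza
cvn
ohh
zka
dpxf
vwuhm
miyit
piz

Derivation:
Hunk 1: at line 8 remove [rbkc] add [zka,dpxf,svjj] -> 15 lines: qwmnt lrm lou jur qztpq ega wcp uzema csiuc zka dpxf svjj qfj miyit piz
Hunk 2: at line 3 remove [jur,qztpq,ega] add [vgodc] -> 13 lines: qwmnt lrm lou vgodc wcp uzema csiuc zka dpxf svjj qfj miyit piz
Hunk 3: at line 3 remove [vgodc] add [dubza] -> 13 lines: qwmnt lrm lou dubza wcp uzema csiuc zka dpxf svjj qfj miyit piz
Hunk 4: at line 3 remove [wcp,uzema,csiuc] add [cvn,ohh] -> 12 lines: qwmnt lrm lou dubza cvn ohh zka dpxf svjj qfj miyit piz
Hunk 5: at line 7 remove [svjj,qfj] add [vwuhm] -> 11 lines: qwmnt lrm lou dubza cvn ohh zka dpxf vwuhm miyit piz
Hunk 6: at line 1 remove [lou] add [yhue] -> 11 lines: qwmnt lrm yhue dubza cvn ohh zka dpxf vwuhm miyit piz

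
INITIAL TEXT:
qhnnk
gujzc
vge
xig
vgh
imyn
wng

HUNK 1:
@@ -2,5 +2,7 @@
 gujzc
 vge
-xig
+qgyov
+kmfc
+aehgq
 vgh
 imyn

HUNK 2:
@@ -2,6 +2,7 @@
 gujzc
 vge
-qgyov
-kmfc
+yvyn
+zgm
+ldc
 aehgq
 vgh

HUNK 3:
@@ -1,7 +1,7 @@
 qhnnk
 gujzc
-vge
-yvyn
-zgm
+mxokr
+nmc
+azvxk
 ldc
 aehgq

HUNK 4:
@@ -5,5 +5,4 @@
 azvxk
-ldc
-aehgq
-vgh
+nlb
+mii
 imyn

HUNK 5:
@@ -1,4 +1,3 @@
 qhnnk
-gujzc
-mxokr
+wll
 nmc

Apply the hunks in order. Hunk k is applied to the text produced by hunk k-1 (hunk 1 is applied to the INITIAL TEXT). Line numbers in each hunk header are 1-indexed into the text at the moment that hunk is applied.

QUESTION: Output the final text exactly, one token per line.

Answer: qhnnk
wll
nmc
azvxk
nlb
mii
imyn
wng

Derivation:
Hunk 1: at line 2 remove [xig] add [qgyov,kmfc,aehgq] -> 9 lines: qhnnk gujzc vge qgyov kmfc aehgq vgh imyn wng
Hunk 2: at line 2 remove [qgyov,kmfc] add [yvyn,zgm,ldc] -> 10 lines: qhnnk gujzc vge yvyn zgm ldc aehgq vgh imyn wng
Hunk 3: at line 1 remove [vge,yvyn,zgm] add [mxokr,nmc,azvxk] -> 10 lines: qhnnk gujzc mxokr nmc azvxk ldc aehgq vgh imyn wng
Hunk 4: at line 5 remove [ldc,aehgq,vgh] add [nlb,mii] -> 9 lines: qhnnk gujzc mxokr nmc azvxk nlb mii imyn wng
Hunk 5: at line 1 remove [gujzc,mxokr] add [wll] -> 8 lines: qhnnk wll nmc azvxk nlb mii imyn wng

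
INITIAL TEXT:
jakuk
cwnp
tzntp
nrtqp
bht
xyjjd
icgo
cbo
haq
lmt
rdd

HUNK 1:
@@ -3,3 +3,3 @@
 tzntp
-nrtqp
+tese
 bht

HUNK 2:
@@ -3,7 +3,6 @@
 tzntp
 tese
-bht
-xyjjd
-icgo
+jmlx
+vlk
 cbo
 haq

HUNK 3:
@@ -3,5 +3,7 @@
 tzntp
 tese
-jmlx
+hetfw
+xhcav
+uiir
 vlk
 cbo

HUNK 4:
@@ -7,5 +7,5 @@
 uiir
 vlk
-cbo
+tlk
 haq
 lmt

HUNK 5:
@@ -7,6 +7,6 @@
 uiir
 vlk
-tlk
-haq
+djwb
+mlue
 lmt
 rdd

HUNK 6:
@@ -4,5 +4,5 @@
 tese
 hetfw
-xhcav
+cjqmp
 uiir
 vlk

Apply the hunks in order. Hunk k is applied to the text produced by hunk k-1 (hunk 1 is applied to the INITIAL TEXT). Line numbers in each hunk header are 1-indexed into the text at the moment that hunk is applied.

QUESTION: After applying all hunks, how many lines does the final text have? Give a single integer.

Answer: 12

Derivation:
Hunk 1: at line 3 remove [nrtqp] add [tese] -> 11 lines: jakuk cwnp tzntp tese bht xyjjd icgo cbo haq lmt rdd
Hunk 2: at line 3 remove [bht,xyjjd,icgo] add [jmlx,vlk] -> 10 lines: jakuk cwnp tzntp tese jmlx vlk cbo haq lmt rdd
Hunk 3: at line 3 remove [jmlx] add [hetfw,xhcav,uiir] -> 12 lines: jakuk cwnp tzntp tese hetfw xhcav uiir vlk cbo haq lmt rdd
Hunk 4: at line 7 remove [cbo] add [tlk] -> 12 lines: jakuk cwnp tzntp tese hetfw xhcav uiir vlk tlk haq lmt rdd
Hunk 5: at line 7 remove [tlk,haq] add [djwb,mlue] -> 12 lines: jakuk cwnp tzntp tese hetfw xhcav uiir vlk djwb mlue lmt rdd
Hunk 6: at line 4 remove [xhcav] add [cjqmp] -> 12 lines: jakuk cwnp tzntp tese hetfw cjqmp uiir vlk djwb mlue lmt rdd
Final line count: 12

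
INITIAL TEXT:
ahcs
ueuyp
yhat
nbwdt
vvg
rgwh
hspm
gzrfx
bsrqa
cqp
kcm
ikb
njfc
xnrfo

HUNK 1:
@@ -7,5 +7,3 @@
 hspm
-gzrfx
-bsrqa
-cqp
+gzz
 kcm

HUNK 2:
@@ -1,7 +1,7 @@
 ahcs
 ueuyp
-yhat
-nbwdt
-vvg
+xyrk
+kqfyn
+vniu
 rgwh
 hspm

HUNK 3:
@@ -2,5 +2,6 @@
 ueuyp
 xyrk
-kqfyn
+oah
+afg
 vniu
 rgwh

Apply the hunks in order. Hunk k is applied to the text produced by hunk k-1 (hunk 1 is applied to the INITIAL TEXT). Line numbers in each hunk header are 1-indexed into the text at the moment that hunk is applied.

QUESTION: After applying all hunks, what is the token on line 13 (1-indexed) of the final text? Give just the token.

Hunk 1: at line 7 remove [gzrfx,bsrqa,cqp] add [gzz] -> 12 lines: ahcs ueuyp yhat nbwdt vvg rgwh hspm gzz kcm ikb njfc xnrfo
Hunk 2: at line 1 remove [yhat,nbwdt,vvg] add [xyrk,kqfyn,vniu] -> 12 lines: ahcs ueuyp xyrk kqfyn vniu rgwh hspm gzz kcm ikb njfc xnrfo
Hunk 3: at line 2 remove [kqfyn] add [oah,afg] -> 13 lines: ahcs ueuyp xyrk oah afg vniu rgwh hspm gzz kcm ikb njfc xnrfo
Final line 13: xnrfo

Answer: xnrfo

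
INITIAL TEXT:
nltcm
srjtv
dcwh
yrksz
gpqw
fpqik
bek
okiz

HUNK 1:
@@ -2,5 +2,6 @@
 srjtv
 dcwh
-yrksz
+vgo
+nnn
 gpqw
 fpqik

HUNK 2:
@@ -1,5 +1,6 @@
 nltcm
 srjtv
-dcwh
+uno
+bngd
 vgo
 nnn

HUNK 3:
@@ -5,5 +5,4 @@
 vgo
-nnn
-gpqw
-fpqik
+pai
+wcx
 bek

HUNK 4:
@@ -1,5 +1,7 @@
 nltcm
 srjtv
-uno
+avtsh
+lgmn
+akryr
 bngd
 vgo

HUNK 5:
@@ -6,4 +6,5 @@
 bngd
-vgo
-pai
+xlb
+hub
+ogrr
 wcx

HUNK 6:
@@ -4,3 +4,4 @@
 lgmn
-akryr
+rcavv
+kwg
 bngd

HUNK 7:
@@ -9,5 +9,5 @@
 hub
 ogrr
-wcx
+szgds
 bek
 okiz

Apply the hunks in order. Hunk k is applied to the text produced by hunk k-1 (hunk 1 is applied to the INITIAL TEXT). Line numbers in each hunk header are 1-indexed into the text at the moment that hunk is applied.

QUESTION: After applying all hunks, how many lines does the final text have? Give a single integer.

Hunk 1: at line 2 remove [yrksz] add [vgo,nnn] -> 9 lines: nltcm srjtv dcwh vgo nnn gpqw fpqik bek okiz
Hunk 2: at line 1 remove [dcwh] add [uno,bngd] -> 10 lines: nltcm srjtv uno bngd vgo nnn gpqw fpqik bek okiz
Hunk 3: at line 5 remove [nnn,gpqw,fpqik] add [pai,wcx] -> 9 lines: nltcm srjtv uno bngd vgo pai wcx bek okiz
Hunk 4: at line 1 remove [uno] add [avtsh,lgmn,akryr] -> 11 lines: nltcm srjtv avtsh lgmn akryr bngd vgo pai wcx bek okiz
Hunk 5: at line 6 remove [vgo,pai] add [xlb,hub,ogrr] -> 12 lines: nltcm srjtv avtsh lgmn akryr bngd xlb hub ogrr wcx bek okiz
Hunk 6: at line 4 remove [akryr] add [rcavv,kwg] -> 13 lines: nltcm srjtv avtsh lgmn rcavv kwg bngd xlb hub ogrr wcx bek okiz
Hunk 7: at line 9 remove [wcx] add [szgds] -> 13 lines: nltcm srjtv avtsh lgmn rcavv kwg bngd xlb hub ogrr szgds bek okiz
Final line count: 13

Answer: 13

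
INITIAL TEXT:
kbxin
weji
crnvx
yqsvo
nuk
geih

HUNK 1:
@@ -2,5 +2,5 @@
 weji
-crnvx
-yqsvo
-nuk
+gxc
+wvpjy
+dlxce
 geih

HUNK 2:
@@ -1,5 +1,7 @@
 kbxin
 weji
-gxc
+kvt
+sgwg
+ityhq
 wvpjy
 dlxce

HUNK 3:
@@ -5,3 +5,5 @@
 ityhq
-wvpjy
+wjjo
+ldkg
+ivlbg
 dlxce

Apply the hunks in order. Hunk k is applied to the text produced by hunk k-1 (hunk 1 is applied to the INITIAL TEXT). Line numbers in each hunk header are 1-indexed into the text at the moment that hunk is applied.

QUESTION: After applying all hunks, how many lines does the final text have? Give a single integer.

Answer: 10

Derivation:
Hunk 1: at line 2 remove [crnvx,yqsvo,nuk] add [gxc,wvpjy,dlxce] -> 6 lines: kbxin weji gxc wvpjy dlxce geih
Hunk 2: at line 1 remove [gxc] add [kvt,sgwg,ityhq] -> 8 lines: kbxin weji kvt sgwg ityhq wvpjy dlxce geih
Hunk 3: at line 5 remove [wvpjy] add [wjjo,ldkg,ivlbg] -> 10 lines: kbxin weji kvt sgwg ityhq wjjo ldkg ivlbg dlxce geih
Final line count: 10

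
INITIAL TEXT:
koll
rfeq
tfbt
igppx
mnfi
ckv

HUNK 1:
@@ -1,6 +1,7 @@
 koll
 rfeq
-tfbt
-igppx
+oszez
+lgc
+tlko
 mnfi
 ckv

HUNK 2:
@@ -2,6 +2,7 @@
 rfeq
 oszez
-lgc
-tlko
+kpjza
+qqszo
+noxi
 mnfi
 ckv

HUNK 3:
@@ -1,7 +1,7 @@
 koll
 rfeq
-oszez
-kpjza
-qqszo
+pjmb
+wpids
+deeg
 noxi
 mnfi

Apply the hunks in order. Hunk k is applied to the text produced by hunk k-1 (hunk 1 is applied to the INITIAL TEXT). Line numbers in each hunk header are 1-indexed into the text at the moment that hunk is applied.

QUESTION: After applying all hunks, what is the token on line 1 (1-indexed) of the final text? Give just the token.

Answer: koll

Derivation:
Hunk 1: at line 1 remove [tfbt,igppx] add [oszez,lgc,tlko] -> 7 lines: koll rfeq oszez lgc tlko mnfi ckv
Hunk 2: at line 2 remove [lgc,tlko] add [kpjza,qqszo,noxi] -> 8 lines: koll rfeq oszez kpjza qqszo noxi mnfi ckv
Hunk 3: at line 1 remove [oszez,kpjza,qqszo] add [pjmb,wpids,deeg] -> 8 lines: koll rfeq pjmb wpids deeg noxi mnfi ckv
Final line 1: koll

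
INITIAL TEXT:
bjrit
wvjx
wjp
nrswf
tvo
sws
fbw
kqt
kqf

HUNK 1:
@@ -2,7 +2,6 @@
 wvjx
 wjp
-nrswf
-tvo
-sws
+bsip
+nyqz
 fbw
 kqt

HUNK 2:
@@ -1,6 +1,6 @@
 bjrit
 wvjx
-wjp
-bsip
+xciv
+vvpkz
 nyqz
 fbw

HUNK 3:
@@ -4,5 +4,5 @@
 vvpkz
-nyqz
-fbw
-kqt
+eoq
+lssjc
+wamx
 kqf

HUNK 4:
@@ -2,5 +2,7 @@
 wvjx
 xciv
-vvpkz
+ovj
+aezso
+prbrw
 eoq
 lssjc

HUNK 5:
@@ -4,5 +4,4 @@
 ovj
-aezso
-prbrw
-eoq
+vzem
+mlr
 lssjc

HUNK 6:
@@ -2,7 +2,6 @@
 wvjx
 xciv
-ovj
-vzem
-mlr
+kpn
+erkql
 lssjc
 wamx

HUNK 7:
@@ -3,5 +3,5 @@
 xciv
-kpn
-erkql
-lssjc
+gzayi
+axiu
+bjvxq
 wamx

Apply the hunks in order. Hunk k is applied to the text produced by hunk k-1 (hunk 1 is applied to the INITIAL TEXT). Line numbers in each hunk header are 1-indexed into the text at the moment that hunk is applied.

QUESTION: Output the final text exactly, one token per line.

Hunk 1: at line 2 remove [nrswf,tvo,sws] add [bsip,nyqz] -> 8 lines: bjrit wvjx wjp bsip nyqz fbw kqt kqf
Hunk 2: at line 1 remove [wjp,bsip] add [xciv,vvpkz] -> 8 lines: bjrit wvjx xciv vvpkz nyqz fbw kqt kqf
Hunk 3: at line 4 remove [nyqz,fbw,kqt] add [eoq,lssjc,wamx] -> 8 lines: bjrit wvjx xciv vvpkz eoq lssjc wamx kqf
Hunk 4: at line 2 remove [vvpkz] add [ovj,aezso,prbrw] -> 10 lines: bjrit wvjx xciv ovj aezso prbrw eoq lssjc wamx kqf
Hunk 5: at line 4 remove [aezso,prbrw,eoq] add [vzem,mlr] -> 9 lines: bjrit wvjx xciv ovj vzem mlr lssjc wamx kqf
Hunk 6: at line 2 remove [ovj,vzem,mlr] add [kpn,erkql] -> 8 lines: bjrit wvjx xciv kpn erkql lssjc wamx kqf
Hunk 7: at line 3 remove [kpn,erkql,lssjc] add [gzayi,axiu,bjvxq] -> 8 lines: bjrit wvjx xciv gzayi axiu bjvxq wamx kqf

Answer: bjrit
wvjx
xciv
gzayi
axiu
bjvxq
wamx
kqf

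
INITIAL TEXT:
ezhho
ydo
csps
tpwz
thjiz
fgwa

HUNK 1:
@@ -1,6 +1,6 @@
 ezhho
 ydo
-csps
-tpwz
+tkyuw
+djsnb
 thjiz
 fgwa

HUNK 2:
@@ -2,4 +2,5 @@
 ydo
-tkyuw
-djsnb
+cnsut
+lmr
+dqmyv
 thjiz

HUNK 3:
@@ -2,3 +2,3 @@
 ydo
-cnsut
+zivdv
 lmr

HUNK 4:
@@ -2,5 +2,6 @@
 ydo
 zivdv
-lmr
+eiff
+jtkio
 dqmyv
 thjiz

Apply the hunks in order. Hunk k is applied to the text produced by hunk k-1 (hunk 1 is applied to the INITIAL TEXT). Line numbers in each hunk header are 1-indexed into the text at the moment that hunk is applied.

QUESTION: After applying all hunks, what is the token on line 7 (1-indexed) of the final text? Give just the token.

Answer: thjiz

Derivation:
Hunk 1: at line 1 remove [csps,tpwz] add [tkyuw,djsnb] -> 6 lines: ezhho ydo tkyuw djsnb thjiz fgwa
Hunk 2: at line 2 remove [tkyuw,djsnb] add [cnsut,lmr,dqmyv] -> 7 lines: ezhho ydo cnsut lmr dqmyv thjiz fgwa
Hunk 3: at line 2 remove [cnsut] add [zivdv] -> 7 lines: ezhho ydo zivdv lmr dqmyv thjiz fgwa
Hunk 4: at line 2 remove [lmr] add [eiff,jtkio] -> 8 lines: ezhho ydo zivdv eiff jtkio dqmyv thjiz fgwa
Final line 7: thjiz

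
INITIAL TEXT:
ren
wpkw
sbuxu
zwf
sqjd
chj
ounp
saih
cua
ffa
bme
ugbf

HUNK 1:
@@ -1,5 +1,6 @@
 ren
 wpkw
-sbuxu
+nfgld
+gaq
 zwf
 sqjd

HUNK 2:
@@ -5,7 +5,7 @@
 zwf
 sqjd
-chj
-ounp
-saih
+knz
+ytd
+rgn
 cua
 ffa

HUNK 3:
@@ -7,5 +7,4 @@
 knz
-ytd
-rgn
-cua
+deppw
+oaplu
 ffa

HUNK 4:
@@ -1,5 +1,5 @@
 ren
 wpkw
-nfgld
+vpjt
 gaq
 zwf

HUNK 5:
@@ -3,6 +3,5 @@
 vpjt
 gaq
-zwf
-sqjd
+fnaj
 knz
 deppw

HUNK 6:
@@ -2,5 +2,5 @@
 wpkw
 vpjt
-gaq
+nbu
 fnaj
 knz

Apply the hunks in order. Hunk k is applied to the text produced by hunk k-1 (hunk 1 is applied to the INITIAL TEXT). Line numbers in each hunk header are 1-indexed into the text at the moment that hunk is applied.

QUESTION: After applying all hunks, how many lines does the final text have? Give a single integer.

Hunk 1: at line 1 remove [sbuxu] add [nfgld,gaq] -> 13 lines: ren wpkw nfgld gaq zwf sqjd chj ounp saih cua ffa bme ugbf
Hunk 2: at line 5 remove [chj,ounp,saih] add [knz,ytd,rgn] -> 13 lines: ren wpkw nfgld gaq zwf sqjd knz ytd rgn cua ffa bme ugbf
Hunk 3: at line 7 remove [ytd,rgn,cua] add [deppw,oaplu] -> 12 lines: ren wpkw nfgld gaq zwf sqjd knz deppw oaplu ffa bme ugbf
Hunk 4: at line 1 remove [nfgld] add [vpjt] -> 12 lines: ren wpkw vpjt gaq zwf sqjd knz deppw oaplu ffa bme ugbf
Hunk 5: at line 3 remove [zwf,sqjd] add [fnaj] -> 11 lines: ren wpkw vpjt gaq fnaj knz deppw oaplu ffa bme ugbf
Hunk 6: at line 2 remove [gaq] add [nbu] -> 11 lines: ren wpkw vpjt nbu fnaj knz deppw oaplu ffa bme ugbf
Final line count: 11

Answer: 11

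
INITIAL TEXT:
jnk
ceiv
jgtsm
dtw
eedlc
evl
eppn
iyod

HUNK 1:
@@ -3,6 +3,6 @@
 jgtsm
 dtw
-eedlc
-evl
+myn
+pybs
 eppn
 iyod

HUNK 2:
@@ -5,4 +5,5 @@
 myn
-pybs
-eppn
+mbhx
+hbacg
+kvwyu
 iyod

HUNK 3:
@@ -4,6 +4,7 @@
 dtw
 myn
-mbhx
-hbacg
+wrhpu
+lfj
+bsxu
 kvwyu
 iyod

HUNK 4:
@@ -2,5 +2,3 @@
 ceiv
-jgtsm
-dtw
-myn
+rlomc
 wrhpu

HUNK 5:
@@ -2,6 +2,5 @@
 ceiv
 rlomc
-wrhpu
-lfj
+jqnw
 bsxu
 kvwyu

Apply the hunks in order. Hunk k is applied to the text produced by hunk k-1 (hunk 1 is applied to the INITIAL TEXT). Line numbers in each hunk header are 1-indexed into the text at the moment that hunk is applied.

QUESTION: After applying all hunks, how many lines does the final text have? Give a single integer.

Hunk 1: at line 3 remove [eedlc,evl] add [myn,pybs] -> 8 lines: jnk ceiv jgtsm dtw myn pybs eppn iyod
Hunk 2: at line 5 remove [pybs,eppn] add [mbhx,hbacg,kvwyu] -> 9 lines: jnk ceiv jgtsm dtw myn mbhx hbacg kvwyu iyod
Hunk 3: at line 4 remove [mbhx,hbacg] add [wrhpu,lfj,bsxu] -> 10 lines: jnk ceiv jgtsm dtw myn wrhpu lfj bsxu kvwyu iyod
Hunk 4: at line 2 remove [jgtsm,dtw,myn] add [rlomc] -> 8 lines: jnk ceiv rlomc wrhpu lfj bsxu kvwyu iyod
Hunk 5: at line 2 remove [wrhpu,lfj] add [jqnw] -> 7 lines: jnk ceiv rlomc jqnw bsxu kvwyu iyod
Final line count: 7

Answer: 7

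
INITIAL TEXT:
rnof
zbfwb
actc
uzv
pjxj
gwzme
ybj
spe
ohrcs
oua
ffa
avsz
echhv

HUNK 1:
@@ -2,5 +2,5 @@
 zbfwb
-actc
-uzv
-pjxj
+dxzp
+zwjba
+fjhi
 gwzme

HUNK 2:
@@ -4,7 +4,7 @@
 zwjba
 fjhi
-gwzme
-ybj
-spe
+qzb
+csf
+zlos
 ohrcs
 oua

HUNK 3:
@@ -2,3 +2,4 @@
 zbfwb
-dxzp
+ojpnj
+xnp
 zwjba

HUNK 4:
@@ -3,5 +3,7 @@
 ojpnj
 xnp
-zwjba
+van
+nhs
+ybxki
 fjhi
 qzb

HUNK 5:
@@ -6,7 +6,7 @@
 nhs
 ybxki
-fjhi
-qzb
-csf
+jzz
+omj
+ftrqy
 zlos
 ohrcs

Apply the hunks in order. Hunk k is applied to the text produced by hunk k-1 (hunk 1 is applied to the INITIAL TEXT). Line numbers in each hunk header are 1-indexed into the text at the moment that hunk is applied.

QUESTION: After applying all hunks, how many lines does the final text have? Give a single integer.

Hunk 1: at line 2 remove [actc,uzv,pjxj] add [dxzp,zwjba,fjhi] -> 13 lines: rnof zbfwb dxzp zwjba fjhi gwzme ybj spe ohrcs oua ffa avsz echhv
Hunk 2: at line 4 remove [gwzme,ybj,spe] add [qzb,csf,zlos] -> 13 lines: rnof zbfwb dxzp zwjba fjhi qzb csf zlos ohrcs oua ffa avsz echhv
Hunk 3: at line 2 remove [dxzp] add [ojpnj,xnp] -> 14 lines: rnof zbfwb ojpnj xnp zwjba fjhi qzb csf zlos ohrcs oua ffa avsz echhv
Hunk 4: at line 3 remove [zwjba] add [van,nhs,ybxki] -> 16 lines: rnof zbfwb ojpnj xnp van nhs ybxki fjhi qzb csf zlos ohrcs oua ffa avsz echhv
Hunk 5: at line 6 remove [fjhi,qzb,csf] add [jzz,omj,ftrqy] -> 16 lines: rnof zbfwb ojpnj xnp van nhs ybxki jzz omj ftrqy zlos ohrcs oua ffa avsz echhv
Final line count: 16

Answer: 16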